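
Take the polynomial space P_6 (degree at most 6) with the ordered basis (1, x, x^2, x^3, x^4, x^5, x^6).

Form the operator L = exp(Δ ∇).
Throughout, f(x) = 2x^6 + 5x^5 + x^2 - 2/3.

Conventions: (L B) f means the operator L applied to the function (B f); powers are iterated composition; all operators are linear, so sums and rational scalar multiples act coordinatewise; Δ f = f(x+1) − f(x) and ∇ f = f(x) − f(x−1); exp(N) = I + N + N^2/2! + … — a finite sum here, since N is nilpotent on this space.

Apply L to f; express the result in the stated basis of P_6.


order-1 term: 60x^4 + 100x^3 + 60x^2 + 50x + 6
order-2 term: 360x^2 + 300x + 120
order-3 term: 240
the series for exp(Δ ∇) f terminates at order 3
exp(Δ ∇) f = 2x^6 + 5x^5 + 60x^4 + 100x^3 + 421x^2 + 350x + 1096/3

g(x) = 2x^6 + 5x^5 + 60x^4 + 100x^3 + 421x^2 + 350x + 1096/3


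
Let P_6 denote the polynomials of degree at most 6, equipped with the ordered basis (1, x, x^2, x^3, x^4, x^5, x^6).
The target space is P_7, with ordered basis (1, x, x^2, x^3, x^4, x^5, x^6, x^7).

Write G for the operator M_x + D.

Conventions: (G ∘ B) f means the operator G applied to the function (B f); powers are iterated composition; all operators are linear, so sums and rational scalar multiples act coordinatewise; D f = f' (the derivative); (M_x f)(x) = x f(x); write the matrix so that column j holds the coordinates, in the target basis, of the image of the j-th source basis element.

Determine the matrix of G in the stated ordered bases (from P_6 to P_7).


the matrix is [[0, 1, 0, 0, 0, 0, 0]; [1, 0, 2, 0, 0, 0, 0]; [0, 1, 0, 3, 0, 0, 0]; [0, 0, 1, 0, 4, 0, 0]; [0, 0, 0, 1, 0, 5, 0]; [0, 0, 0, 0, 1, 0, 6]; [0, 0, 0, 0, 0, 1, 0]; [0, 0, 0, 0, 0, 0, 1]] (rows listed top to bottom)

image of 1: x
image of x: x^2 + 1
image of x^2: x^3 + 2x
image of x^3: x^4 + 3x^2
image of x^4: x^5 + 4x^3
image of x^5: x^6 + 5x^4
image of x^6: x^7 + 6x^5
each image's coordinates form column j of the matrix


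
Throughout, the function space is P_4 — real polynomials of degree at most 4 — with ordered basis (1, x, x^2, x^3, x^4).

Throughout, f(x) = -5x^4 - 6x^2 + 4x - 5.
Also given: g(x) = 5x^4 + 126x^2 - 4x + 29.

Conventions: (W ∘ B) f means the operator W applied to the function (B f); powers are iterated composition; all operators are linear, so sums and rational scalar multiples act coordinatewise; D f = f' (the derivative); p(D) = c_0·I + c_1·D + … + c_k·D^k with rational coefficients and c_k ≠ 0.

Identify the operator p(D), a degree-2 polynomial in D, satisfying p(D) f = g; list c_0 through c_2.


p(D) = -I − 2·D^2, i.e. c_0 = -1, c_1 = 0, c_2 = -2

D^0 f = -5x^4 - 6x^2 + 4x - 5
D^1 f = -20x^3 - 12x + 4
D^2 f = -60x^2 - 12
matching coefficients of g against c_0 f + c_1 Df + … from the top degree down determines the c_i
solution: c_0 = -1, c_1 = 0, c_2 = -2


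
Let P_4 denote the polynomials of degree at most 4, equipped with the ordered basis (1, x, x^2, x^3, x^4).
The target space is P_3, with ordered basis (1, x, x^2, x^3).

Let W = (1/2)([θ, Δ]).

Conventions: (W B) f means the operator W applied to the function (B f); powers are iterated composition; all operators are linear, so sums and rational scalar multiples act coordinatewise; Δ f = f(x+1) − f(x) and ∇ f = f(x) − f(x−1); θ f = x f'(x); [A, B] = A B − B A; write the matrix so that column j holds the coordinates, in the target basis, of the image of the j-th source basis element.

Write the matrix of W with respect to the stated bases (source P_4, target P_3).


image of 1: 0
image of x: -1/2
image of x^2: -x - 1
image of x^3: -(3/2)x^2 - 3x - 3/2
image of x^4: -2x^3 - 6x^2 - 6x - 2
each image's coordinates form column j of the matrix

the matrix is [[0, -1/2, -1, -3/2, -2]; [0, 0, -1, -3, -6]; [0, 0, 0, -3/2, -6]; [0, 0, 0, 0, -2]] (rows listed top to bottom)


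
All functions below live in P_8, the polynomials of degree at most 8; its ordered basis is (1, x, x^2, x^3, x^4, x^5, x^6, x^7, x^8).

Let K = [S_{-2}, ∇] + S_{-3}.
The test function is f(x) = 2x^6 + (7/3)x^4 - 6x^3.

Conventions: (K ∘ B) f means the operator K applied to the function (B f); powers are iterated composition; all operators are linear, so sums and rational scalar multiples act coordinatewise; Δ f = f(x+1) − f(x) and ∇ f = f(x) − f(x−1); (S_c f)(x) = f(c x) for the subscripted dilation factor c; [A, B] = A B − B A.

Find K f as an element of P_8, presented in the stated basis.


∇ f = 12x^5 - 30x^4 + (148/3)x^3 - 62x^2 + (118/3)x - 31/3
S_{-2} ∇ f = -384x^5 - 480x^4 - (1184/3)x^3 - 248x^2 - (236/3)x - 31/3
S_{-2} f = 128x^6 + (112/3)x^4 + 48x^3
∇ S_{-2} f = 768x^5 - 1920x^4 + (8128/3)x^3 - 2000x^2 + (2320/3)x - 352/3
[S_{-2}, ∇] f = -1152x^5 + 1440x^4 - 3104x^3 + 1752x^2 - 852x + 107
S_{-3} f = 1458x^6 + 189x^4 + 162x^3
([S_{-2}, ∇] + S_{-3}) f = 1458x^6 - 1152x^5 + 1629x^4 - 2942x^3 + 1752x^2 - 852x + 107

g(x) = 1458x^6 - 1152x^5 + 1629x^4 - 2942x^3 + 1752x^2 - 852x + 107


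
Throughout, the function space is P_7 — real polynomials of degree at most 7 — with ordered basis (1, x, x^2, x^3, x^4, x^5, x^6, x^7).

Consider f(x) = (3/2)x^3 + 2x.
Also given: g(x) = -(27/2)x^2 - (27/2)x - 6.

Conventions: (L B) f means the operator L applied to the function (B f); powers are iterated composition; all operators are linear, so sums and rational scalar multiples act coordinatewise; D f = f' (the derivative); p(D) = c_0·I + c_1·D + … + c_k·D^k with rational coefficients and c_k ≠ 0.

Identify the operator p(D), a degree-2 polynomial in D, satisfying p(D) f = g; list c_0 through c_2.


D^0 f = (3/2)x^3 + 2x
D^1 f = (9/2)x^2 + 2
D^2 f = 9x
matching coefficients of g against c_0 f + c_1 Df + … from the top degree down determines the c_i
solution: c_0 = 0, c_1 = -3, c_2 = -3/2

c_0 = 0, c_1 = -3, c_2 = -3/2


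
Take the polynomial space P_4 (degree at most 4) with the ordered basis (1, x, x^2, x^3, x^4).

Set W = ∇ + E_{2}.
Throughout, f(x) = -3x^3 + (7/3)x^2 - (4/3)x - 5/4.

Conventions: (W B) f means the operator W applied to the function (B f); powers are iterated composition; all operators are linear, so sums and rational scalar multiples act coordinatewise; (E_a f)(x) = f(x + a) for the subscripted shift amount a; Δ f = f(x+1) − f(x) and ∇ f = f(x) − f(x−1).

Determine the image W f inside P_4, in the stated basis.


∇ f = -9x^2 + (41/3)x - 20/3
E_{2} f = -3x^3 - (47/3)x^2 - 28x - 223/12
(∇ + E_{2}) f = -3x^3 - (74/3)x^2 - (43/3)x - 101/4

the image equals g(x) = -3x^3 - (74/3)x^2 - (43/3)x - 101/4


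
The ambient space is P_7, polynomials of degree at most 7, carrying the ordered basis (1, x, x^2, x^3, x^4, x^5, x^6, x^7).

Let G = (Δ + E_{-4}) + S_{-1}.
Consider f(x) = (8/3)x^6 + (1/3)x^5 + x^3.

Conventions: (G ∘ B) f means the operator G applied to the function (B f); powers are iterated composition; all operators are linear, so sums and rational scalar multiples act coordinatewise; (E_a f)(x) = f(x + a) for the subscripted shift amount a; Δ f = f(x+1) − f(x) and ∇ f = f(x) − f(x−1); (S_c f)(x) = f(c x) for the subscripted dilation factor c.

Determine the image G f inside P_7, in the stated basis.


Δ f = 16x^5 + (125/3)x^4 + (170/3)x^3 + (139/3)x^2 + (62/3)x + 4
E_{-4} f = (8/3)x^6 - (191/3)x^5 + (1900/3)x^4 - 3359x^3 + (30044/3)x^2 - (47728/3)x + 31552/3
(Δ + E_{-4}) f = (8/3)x^6 - (143/3)x^5 + 675x^4 - (9907/3)x^3 + 10061x^2 - (47666/3)x + 31564/3
S_{-1} f = (8/3)x^6 - (1/3)x^5 - x^3
((Δ + E_{-4}) + S_{-1}) f = (16/3)x^6 - 48x^5 + 675x^4 - (9910/3)x^3 + 10061x^2 - (47666/3)x + 31564/3

g(x) = (16/3)x^6 - 48x^5 + 675x^4 - (9910/3)x^3 + 10061x^2 - (47666/3)x + 31564/3


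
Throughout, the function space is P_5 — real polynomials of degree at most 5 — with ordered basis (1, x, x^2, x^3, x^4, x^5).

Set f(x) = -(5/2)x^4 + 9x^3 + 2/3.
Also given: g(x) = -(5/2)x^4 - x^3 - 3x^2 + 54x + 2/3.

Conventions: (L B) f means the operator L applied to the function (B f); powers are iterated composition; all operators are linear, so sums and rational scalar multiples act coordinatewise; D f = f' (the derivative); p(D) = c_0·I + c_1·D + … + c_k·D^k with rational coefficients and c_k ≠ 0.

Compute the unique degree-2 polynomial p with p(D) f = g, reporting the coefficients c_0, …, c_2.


p(D) = I + D + D^2, i.e. c_0 = 1, c_1 = 1, c_2 = 1

D^0 f = -(5/2)x^4 + 9x^3 + 2/3
D^1 f = -10x^3 + 27x^2
D^2 f = -30x^2 + 54x
matching coefficients of g against c_0 f + c_1 Df + … from the top degree down determines the c_i
solution: c_0 = 1, c_1 = 1, c_2 = 1


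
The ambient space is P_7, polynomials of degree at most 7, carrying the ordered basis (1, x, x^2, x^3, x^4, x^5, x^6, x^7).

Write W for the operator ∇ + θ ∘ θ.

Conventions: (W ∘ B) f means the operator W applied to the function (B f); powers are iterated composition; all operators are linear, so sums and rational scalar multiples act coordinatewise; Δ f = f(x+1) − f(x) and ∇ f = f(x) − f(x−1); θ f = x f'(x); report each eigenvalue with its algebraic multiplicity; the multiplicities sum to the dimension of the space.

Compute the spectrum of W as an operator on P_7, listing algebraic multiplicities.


λ = 0 (multiplicity 1), λ = 1 (multiplicity 1), λ = 4 (multiplicity 1), λ = 9 (multiplicity 1), λ = 16 (multiplicity 1), λ = 25 (multiplicity 1), λ = 36 (multiplicity 1), λ = 49 (multiplicity 1)

image of 1: 0
image of x: x + 1
image of x^2: 4x^2 + 2x - 1
image of x^3: 9x^3 + 3x^2 - 3x + 1
image of x^4: 16x^4 + 4x^3 - 6x^2 + 4x - 1
image of x^5: 25x^5 + 5x^4 - 10x^3 + 10x^2 - 5x + 1
image of x^6: 36x^6 + 6x^5 - 15x^4 + 20x^3 - 15x^2 + 6x - 1
image of x^7: 49x^7 + 7x^6 - 21x^5 + 35x^4 - 35x^3 + 21x^2 - 7x + 1
the matrix is upper triangular; its diagonal is (0, 1, 4, 9, 16, 25, 36, 49)
for a triangular matrix the eigenvalues are the diagonal entries, with algebraic multiplicity their repetition count


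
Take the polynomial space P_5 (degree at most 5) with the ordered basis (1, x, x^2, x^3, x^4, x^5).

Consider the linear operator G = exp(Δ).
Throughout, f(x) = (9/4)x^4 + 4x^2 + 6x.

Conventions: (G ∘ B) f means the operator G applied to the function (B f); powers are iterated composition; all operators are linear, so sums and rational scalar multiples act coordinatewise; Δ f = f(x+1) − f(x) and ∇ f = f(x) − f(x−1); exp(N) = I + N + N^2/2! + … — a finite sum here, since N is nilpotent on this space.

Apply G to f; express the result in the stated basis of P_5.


the result is g(x) = (9/4)x^4 + 9x^3 + 31x^2 + 59x + 191/4

order-1 term: 9x^3 + (27/2)x^2 + 17x + 49/4
order-2 term: (27/2)x^2 + 27x + 79/4
order-3 term: 9x + 27/2
order-4 term: 9/4
the series for exp(Δ) f terminates at order 4
exp(Δ) f = (9/4)x^4 + 9x^3 + 31x^2 + 59x + 191/4


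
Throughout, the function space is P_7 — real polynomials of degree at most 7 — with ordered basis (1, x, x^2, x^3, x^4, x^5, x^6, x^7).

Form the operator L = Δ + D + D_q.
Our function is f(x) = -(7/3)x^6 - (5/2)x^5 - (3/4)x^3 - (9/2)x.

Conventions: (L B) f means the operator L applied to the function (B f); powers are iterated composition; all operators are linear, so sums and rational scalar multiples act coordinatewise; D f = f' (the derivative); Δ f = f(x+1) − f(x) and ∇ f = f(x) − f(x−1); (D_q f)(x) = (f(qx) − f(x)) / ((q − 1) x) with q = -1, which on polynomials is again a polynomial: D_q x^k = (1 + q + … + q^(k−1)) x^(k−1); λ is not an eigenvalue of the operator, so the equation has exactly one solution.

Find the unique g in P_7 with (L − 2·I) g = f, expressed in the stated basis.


the result is g(x) = (7/6)x^6 + (33/4)x^5 + (433/8)x^4 + (6475/24)x^3 + (55519/48)x^2 + (136925/48)x + 241147/48

write g with unknown coordinates in the stated basis and equate coefficients in (L − 2·I) g = f
solving from the highest basis element down gives g = (7/6)x^6 + (33/4)x^5 + (433/8)x^4 + (6475/24)x^3 + (55519/48)x^2 + (136925/48)x + 241147/48
check: L g = 14x^5 + (433/4)x^4 + (3233/6)x^3 + (55519/24)x^2 + (136817/24)x + 241147/24
so L g − 2·g = -(7/3)x^6 - (5/2)x^5 - (3/4)x^3 - (9/2)x = f ✓


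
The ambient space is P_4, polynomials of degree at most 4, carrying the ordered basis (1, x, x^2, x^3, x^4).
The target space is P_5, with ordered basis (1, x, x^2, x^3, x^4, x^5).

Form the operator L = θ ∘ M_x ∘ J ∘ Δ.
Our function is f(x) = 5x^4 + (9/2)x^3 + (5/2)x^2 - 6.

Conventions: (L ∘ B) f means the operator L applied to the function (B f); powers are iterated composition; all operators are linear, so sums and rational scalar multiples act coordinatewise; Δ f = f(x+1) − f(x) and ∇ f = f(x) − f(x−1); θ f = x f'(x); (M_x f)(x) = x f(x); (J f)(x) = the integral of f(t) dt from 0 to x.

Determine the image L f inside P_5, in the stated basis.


Δ f = 20x^3 + (87/2)x^2 + (77/2)x + 12
J Δ f = 5x^4 + (29/2)x^3 + (77/4)x^2 + 12x
M_x (J ∘ Δ) f = 5x^5 + (29/2)x^4 + (77/4)x^3 + 12x^2
θ M_x (J ∘ Δ) f = 25x^5 + 58x^4 + (231/4)x^3 + 24x^2

g(x) = 25x^5 + 58x^4 + (231/4)x^3 + 24x^2


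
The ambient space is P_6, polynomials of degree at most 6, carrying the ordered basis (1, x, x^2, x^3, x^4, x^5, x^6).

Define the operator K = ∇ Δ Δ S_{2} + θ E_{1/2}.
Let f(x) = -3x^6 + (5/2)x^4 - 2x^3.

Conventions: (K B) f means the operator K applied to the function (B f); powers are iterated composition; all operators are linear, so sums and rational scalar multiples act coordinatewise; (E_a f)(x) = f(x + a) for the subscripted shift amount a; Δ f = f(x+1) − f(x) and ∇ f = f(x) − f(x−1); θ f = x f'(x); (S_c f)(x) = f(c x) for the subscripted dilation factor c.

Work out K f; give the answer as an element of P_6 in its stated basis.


the result is g(x) = -18x^6 - 45x^5 - 35x^4 - (46107/2)x^3 - (276513/8)x^2 - (537613/16)x - 11136

S_{2} f = -192x^6 + 40x^4 - 16x^3
Δ S_{2} f = -1152x^5 - 2880x^4 - 3680x^3 - 2688x^2 - 1040x - 168
Δ Δ S_{2} f = -5760x^4 - 23040x^3 - 39840x^2 - 33696x - 11440
∇ Δ Δ S_{2} f = -23040x^3 - 34560x^2 - 33600x - 11136
E_{1/2} f = -3x^6 - 9x^5 - (35/4)x^4 - (9/2)x^3 - (33/16)x^2 - (13/16)x - 9/64
θ E_{1/2} f = -18x^6 - 45x^5 - 35x^4 - (27/2)x^3 - (33/8)x^2 - (13/16)x
(∇ Δ Δ S_{2} + θ E_{1/2}) f = -18x^6 - 45x^5 - 35x^4 - (46107/2)x^3 - (276513/8)x^2 - (537613/16)x - 11136


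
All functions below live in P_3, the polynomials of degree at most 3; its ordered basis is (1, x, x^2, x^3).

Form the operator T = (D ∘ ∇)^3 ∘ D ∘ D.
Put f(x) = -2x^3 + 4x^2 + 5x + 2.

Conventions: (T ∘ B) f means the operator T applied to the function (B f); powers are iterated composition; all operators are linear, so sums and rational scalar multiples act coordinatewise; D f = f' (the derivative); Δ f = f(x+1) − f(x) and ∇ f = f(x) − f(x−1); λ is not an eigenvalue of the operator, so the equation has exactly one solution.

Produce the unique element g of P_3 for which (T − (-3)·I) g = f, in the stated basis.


the result is g(x) = -(2/3)x^3 + (4/3)x^2 + (5/3)x + 2/3

write g with unknown coordinates in the stated basis and equate coefficients in (T − (-3)·I) g = f
solving from the highest basis element down gives g = -(2/3)x^3 + (4/3)x^2 + (5/3)x + 2/3
check: T g = 0
so T g − (-3)·g = -2x^3 + 4x^2 + 5x + 2 = f ✓


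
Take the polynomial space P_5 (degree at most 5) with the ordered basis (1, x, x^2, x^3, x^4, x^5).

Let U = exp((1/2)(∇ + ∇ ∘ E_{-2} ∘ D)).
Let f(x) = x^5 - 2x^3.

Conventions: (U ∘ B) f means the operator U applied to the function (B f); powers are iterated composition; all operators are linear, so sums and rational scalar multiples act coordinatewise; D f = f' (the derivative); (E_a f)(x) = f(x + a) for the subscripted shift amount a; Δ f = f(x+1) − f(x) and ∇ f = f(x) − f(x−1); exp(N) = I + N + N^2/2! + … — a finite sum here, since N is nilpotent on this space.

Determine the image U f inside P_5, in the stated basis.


the image equals g(x) = x^5 + (5/2)x^4 + (11/2)x^3 - (257/4)x^2 + (1933/16)x - 3391/32

order-1 term: (5/2)x^4 + 5x^3 - 73x^2 + (369/2)x - 148
order-2 term: (5/2)x^3 + (15/2)x^2 - (271/4)x + 229/4
order-3 term: (5/4)x^2 + (15/4)x - 127/8
order-4 term: (5/16)x + 5/8
order-5 term: 1/32
the series for exp((1/2)(∇ + ∇ ∘ E_{-2} ∘ D)) f terminates at order 5
exp((1/2)(∇ + ∇ ∘ E_{-2} ∘ D)) f = x^5 + (5/2)x^4 + (11/2)x^3 - (257/4)x^2 + (1933/16)x - 3391/32


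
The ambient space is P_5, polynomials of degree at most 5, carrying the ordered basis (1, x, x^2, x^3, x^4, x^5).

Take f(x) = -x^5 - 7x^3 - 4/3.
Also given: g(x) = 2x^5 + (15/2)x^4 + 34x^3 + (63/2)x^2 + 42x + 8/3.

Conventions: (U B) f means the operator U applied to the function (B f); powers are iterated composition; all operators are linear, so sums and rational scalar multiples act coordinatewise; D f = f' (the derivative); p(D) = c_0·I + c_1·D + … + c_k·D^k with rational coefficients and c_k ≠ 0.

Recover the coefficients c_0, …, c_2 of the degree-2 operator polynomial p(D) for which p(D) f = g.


D^0 f = -x^5 - 7x^3 - 4/3
D^1 f = -5x^4 - 21x^2
D^2 f = -20x^3 - 42x
matching coefficients of g against c_0 f + c_1 Df + … from the top degree down determines the c_i
solution: c_0 = -2, c_1 = -3/2, c_2 = -1

p(D) = -2·I − (3/2)·D − D^2, i.e. c_0 = -2, c_1 = -3/2, c_2 = -1


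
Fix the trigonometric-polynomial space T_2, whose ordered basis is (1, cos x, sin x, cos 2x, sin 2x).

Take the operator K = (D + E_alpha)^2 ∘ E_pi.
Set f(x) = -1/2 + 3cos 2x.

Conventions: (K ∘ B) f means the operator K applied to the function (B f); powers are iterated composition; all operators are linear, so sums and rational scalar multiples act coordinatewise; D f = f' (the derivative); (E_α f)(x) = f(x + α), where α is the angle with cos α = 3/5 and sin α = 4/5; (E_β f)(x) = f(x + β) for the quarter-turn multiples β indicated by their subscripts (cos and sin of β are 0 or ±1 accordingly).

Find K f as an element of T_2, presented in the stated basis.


the result is g(x) = -1/2 - (16281/625)cos 2x + (3108/625)sin 2x

E_pi f = -1/2 + 3cos 2x
D E_pi f = -6sin 2x
E_alpha E_pi f = -1/2 - (21/25)cos 2x - (72/25)sin 2x
(D + E_alpha) E_pi f = -1/2 - (21/25)cos 2x - (222/25)sin 2x
D (D + E_alpha) E_pi f = -(444/25)cos 2x + (42/25)sin 2x
E_alpha (D + E_alpha) E_pi f = -1/2 - (5181/625)cos 2x + (2058/625)sin 2x
(D + E_alpha) (D + E_alpha) E_pi f = -1/2 - (16281/625)cos 2x + (3108/625)sin 2x


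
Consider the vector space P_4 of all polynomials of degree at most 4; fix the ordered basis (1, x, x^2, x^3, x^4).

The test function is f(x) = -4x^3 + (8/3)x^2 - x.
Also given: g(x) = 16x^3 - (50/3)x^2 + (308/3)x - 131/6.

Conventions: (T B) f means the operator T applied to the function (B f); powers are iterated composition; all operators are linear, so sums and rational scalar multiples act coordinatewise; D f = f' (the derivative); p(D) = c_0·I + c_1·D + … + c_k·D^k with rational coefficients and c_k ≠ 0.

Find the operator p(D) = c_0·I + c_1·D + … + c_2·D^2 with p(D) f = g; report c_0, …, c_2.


D^0 f = -4x^3 + (8/3)x^2 - x
D^1 f = -12x^2 + (16/3)x - 1
D^2 f = -24x + 16/3
matching coefficients of g against c_0 f + c_1 Df + … from the top degree down determines the c_i
solution: c_0 = -4, c_1 = 1/2, c_2 = -4

p(D) = -4·I + (1/2)·D − 4·D^2, i.e. c_0 = -4, c_1 = 1/2, c_2 = -4


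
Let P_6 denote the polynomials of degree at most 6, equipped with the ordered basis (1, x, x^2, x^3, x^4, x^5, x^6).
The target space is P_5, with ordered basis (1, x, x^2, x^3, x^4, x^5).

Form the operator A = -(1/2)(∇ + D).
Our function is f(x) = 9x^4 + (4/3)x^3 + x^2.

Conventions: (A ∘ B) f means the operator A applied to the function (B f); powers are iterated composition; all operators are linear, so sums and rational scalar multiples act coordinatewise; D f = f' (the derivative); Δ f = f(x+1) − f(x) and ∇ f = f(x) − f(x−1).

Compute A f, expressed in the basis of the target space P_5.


∇ f = 36x^3 - 50x^2 + 34x - 26/3
D f = 36x^3 + 4x^2 + 2x
(∇ + D) f = 72x^3 - 46x^2 + 36x - 26/3
(-(1/2)(∇ + D)) f = -36x^3 + 23x^2 - 18x + 13/3

the image equals g(x) = -36x^3 + 23x^2 - 18x + 13/3


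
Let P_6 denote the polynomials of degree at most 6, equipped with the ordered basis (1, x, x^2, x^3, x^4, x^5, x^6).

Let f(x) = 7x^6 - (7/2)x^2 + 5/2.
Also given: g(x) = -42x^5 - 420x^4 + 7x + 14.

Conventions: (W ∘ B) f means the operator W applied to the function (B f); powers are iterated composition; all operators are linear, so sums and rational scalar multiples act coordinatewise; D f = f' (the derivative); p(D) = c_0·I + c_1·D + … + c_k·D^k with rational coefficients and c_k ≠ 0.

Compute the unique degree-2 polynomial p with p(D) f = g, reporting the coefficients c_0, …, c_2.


c_0 = 0, c_1 = -1, c_2 = -2

D^0 f = 7x^6 - (7/2)x^2 + 5/2
D^1 f = 42x^5 - 7x
D^2 f = 210x^4 - 7
matching coefficients of g against c_0 f + c_1 Df + … from the top degree down determines the c_i
solution: c_0 = 0, c_1 = -1, c_2 = -2


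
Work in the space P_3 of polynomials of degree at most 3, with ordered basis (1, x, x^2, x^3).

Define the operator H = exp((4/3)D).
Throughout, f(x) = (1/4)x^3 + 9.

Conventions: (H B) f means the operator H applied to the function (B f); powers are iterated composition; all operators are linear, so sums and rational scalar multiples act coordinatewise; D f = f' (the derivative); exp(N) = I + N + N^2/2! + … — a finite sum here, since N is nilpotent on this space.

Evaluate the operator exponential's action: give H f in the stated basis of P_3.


order-1 term: x^2
order-2 term: (4/3)x
order-3 term: 16/27
the series for exp((4/3)D) f terminates at order 3
exp((4/3)D) f = (1/4)x^3 + x^2 + (4/3)x + 259/27

the result is g(x) = (1/4)x^3 + x^2 + (4/3)x + 259/27


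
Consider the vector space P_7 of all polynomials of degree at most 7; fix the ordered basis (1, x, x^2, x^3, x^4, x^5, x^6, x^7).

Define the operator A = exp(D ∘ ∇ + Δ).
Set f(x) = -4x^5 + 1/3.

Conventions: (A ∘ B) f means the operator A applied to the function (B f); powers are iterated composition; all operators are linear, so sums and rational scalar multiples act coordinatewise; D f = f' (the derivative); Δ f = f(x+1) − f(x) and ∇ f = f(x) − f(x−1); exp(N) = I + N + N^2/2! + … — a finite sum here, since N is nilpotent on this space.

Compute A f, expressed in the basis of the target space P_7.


the image equals g(x) = -4x^5 - 20x^4 - 160x^3 - 320x^2 - 860x - 1283/3

order-1 term: -20x^4 - 120x^3 + 80x^2 - 100x + 16
order-2 term: -40x^3 - 360x^2 - 380x + 140
order-3 term: -40x^2 - 360x - 460
order-4 term: -20x - 120
order-5 term: -4
the series for exp(D ∘ ∇ + Δ) f terminates at order 5
exp(D ∘ ∇ + Δ) f = -4x^5 - 20x^4 - 160x^3 - 320x^2 - 860x - 1283/3


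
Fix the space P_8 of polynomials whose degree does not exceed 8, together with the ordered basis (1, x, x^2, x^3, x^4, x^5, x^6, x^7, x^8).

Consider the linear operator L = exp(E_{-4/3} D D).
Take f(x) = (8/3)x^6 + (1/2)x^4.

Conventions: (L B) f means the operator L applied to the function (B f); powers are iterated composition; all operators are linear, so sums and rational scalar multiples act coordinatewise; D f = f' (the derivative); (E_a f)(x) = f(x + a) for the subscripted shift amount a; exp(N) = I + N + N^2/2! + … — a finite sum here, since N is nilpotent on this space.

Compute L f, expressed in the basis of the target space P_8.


order-1 term: 80x^4 - (1280/3)x^3 + (2578/3)x^2 - (20912/27)x + 21344/81
order-2 term: 480x^2 - 2560x + 10258/3
order-3 term: 320
the series for exp(E_{-4/3} D D) f terminates at order 3
exp(E_{-4/3} D D) f = (8/3)x^6 + (161/2)x^4 - (1280/3)x^3 + (4018/3)x^2 - (90032/27)x + 324230/81

g(x) = (8/3)x^6 + (161/2)x^4 - (1280/3)x^3 + (4018/3)x^2 - (90032/27)x + 324230/81


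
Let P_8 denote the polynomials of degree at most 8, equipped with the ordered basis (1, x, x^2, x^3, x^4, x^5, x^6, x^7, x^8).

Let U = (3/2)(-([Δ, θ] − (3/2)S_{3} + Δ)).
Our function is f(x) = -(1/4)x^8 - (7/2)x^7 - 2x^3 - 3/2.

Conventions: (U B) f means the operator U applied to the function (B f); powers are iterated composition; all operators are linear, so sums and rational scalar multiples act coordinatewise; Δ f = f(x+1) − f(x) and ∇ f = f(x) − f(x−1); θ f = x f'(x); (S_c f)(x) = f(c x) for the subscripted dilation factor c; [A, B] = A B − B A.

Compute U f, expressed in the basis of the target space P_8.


θ f = -2x^8 - (49/2)x^7 - 6x^3
Δ θ f = -16x^7 - (455/2)x^6 - (1253/2)x^5 - (1995/2)x^4 - (1939/2)x^3 - (1177/2)x^2 - (411/2)x - 65/2
Δ f = -2x^7 - (63/2)x^6 - (175/2)x^5 - 140x^4 - (273/2)x^3 - (173/2)x^2 - (65/2)x - 23/4
θ Δ f = -14x^7 - 189x^6 - (875/2)x^5 - 560x^4 - (819/2)x^3 - 173x^2 - (65/2)x
[Δ, θ] f = -2x^7 - (77/2)x^6 - 189x^5 - (875/2)x^4 - 560x^3 - (831/2)x^2 - 173x - 65/2
S_{3} f = -(6561/4)x^8 - (15309/2)x^7 - 54x^3 - 3/2
(-(3/2)S_{3}) f = (19683/8)x^8 + (45927/4)x^7 + 81x^3 + 9/4
Δ f = -2x^7 - (63/2)x^6 - (175/2)x^5 - 140x^4 - (273/2)x^3 - (173/2)x^2 - (65/2)x - 23/4
([Δ, θ] − (3/2)S_{3} + Δ) f = (19683/8)x^8 + (45911/4)x^7 - 70x^6 - (553/2)x^5 - (1155/2)x^4 - (1231/2)x^3 - 502x^2 - (411/2)x - 36
(-([Δ, θ] − (3/2)S_{3} + Δ)) f = -(19683/8)x^8 - (45911/4)x^7 + 70x^6 + (553/2)x^5 + (1155/2)x^4 + (1231/2)x^3 + 502x^2 + (411/2)x + 36
((3/2)(-([Δ, θ] − (3/2)S_{3} + Δ))) f = -(59049/16)x^8 - (137733/8)x^7 + 105x^6 + (1659/4)x^5 + (3465/4)x^4 + (3693/4)x^3 + 753x^2 + (1233/4)x + 54

the image equals g(x) = -(59049/16)x^8 - (137733/8)x^7 + 105x^6 + (1659/4)x^5 + (3465/4)x^4 + (3693/4)x^3 + 753x^2 + (1233/4)x + 54


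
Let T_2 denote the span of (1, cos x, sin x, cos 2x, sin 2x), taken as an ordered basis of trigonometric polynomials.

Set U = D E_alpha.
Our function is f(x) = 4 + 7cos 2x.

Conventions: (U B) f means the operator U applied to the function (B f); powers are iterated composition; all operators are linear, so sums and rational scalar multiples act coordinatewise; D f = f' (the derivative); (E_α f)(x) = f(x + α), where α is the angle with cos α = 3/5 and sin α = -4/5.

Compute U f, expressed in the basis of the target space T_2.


E_alpha f = 4 - (49/25)cos 2x + (168/25)sin 2x
D E_alpha f = (336/25)cos 2x + (98/25)sin 2x

the result is g(x) = (336/25)cos 2x + (98/25)sin 2x


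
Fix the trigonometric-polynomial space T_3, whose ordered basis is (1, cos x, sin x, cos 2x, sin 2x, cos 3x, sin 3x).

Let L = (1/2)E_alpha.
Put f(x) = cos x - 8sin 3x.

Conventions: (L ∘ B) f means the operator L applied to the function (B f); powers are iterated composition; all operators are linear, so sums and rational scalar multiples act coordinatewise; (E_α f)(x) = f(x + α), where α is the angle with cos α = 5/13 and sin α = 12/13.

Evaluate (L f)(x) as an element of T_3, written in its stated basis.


g(x) = (5/26)cos x - (6/13)sin x + (3312/2197)cos 3x + (8140/2197)sin 3x

E_alpha f = (5/13)cos x - (12/13)sin x + (6624/2197)cos 3x + (16280/2197)sin 3x
((1/2)E_alpha) f = (5/26)cos x - (6/13)sin x + (3312/2197)cos 3x + (8140/2197)sin 3x


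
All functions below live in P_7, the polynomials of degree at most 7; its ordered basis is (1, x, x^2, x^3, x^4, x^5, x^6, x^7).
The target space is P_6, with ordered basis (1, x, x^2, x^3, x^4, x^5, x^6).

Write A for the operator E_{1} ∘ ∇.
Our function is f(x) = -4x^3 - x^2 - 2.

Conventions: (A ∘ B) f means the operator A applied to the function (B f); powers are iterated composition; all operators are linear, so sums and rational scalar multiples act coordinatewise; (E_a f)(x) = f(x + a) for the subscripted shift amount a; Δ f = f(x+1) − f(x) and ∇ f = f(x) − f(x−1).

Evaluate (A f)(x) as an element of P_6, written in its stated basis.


the image equals g(x) = -12x^2 - 14x - 5

∇ f = -12x^2 + 10x - 3
E_{1} ∇ f = -12x^2 - 14x - 5


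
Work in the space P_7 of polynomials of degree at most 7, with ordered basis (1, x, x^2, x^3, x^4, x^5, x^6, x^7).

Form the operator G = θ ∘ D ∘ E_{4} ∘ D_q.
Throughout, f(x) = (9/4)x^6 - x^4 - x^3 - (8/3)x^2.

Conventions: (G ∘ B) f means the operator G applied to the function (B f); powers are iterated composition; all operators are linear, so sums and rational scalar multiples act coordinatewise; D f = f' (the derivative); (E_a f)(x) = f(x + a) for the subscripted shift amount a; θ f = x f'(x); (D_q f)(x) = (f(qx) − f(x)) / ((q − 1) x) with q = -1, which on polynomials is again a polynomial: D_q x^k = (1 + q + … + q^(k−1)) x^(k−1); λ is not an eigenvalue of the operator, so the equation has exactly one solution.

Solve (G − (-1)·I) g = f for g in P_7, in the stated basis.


g(x) = (9/4)x^6 - x^4 - x^3 - (8/3)x^2 + 2x

write g with unknown coordinates in the stated basis and equate coefficients in (G − (-1)·I) g = f
solving from the highest basis element down gives g = (9/4)x^6 - x^4 - x^3 - (8/3)x^2 + 2x
check: G g = -2x
so G g − (-1)·g = (9/4)x^6 - x^4 - x^3 - (8/3)x^2 = f ✓


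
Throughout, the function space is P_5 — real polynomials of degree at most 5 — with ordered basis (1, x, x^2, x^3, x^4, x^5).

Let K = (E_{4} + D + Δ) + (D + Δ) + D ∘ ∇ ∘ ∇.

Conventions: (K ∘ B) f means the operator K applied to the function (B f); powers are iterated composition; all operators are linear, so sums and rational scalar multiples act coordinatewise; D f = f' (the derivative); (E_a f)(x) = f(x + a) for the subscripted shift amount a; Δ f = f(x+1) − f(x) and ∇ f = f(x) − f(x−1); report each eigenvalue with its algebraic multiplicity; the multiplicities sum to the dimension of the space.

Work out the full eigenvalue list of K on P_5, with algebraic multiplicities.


image of 1: 1
image of x: x + 8
image of x^2: x^2 + 16x + 18
image of x^3: x^3 + 24x^2 + 54x + 72
image of x^4: x^4 + 32x^3 + 108x^2 + 288x + 234
image of x^5: x^5 + 40x^4 + 180x^3 + 720x^2 + 1170x + 1096
the matrix is upper triangular; its diagonal is (1, 1, 1, 1, 1, 1)
for a triangular matrix the eigenvalues are the diagonal entries, with algebraic multiplicity their repetition count

λ = 1 (multiplicity 6)


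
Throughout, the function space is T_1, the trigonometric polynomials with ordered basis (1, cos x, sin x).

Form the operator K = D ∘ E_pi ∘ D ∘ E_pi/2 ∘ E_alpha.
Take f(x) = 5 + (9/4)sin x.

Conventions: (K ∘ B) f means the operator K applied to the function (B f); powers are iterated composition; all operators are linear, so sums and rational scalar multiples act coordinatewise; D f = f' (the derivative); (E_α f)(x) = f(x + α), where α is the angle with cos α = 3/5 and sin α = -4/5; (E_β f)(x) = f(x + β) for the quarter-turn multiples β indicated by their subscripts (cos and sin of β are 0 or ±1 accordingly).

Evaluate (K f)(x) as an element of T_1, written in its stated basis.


E_alpha f = 5 - (9/5)cos x + (27/20)sin x
E_pi/2 E_alpha f = 5 + (27/20)cos x + (9/5)sin x
D E_pi/2 E_alpha f = (9/5)cos x - (27/20)sin x
E_pi (D ∘ E_pi/2 ∘ E_alpha) f = -(9/5)cos x + (27/20)sin x
D E_pi (D ∘ E_pi/2 ∘ E_alpha) f = (27/20)cos x + (9/5)sin x

the result is g(x) = (27/20)cos x + (9/5)sin x


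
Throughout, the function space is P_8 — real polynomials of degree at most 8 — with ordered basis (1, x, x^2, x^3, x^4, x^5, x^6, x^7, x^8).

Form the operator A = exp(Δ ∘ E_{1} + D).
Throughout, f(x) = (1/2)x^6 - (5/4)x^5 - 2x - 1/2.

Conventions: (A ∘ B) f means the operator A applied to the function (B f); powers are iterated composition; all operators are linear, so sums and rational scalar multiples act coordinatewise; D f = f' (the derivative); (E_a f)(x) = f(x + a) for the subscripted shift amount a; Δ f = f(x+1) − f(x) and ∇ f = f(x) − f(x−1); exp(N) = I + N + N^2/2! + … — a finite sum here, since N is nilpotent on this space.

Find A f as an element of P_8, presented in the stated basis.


order-1 term: 6x^5 + 10x^4 + (65/2)x^3 + 25x^2 - (3/4)x - 45/4
order-2 term: 30x^4 + 130x^3 + (795/2)x^2 + (2245/4)x + 637/2
order-3 term: 80x^3 + 440x^2 + 1200x + 1225
order-4 term: 120x^2 + 620x + 1070
order-5 term: 96x + 320
order-6 term: 32
the series for exp(Δ ∘ E_{1} + D) f terminates at order 6
exp(Δ ∘ E_{1} + D) f = (1/2)x^6 + (19/4)x^5 + 40x^4 + (485/2)x^3 + (1965/2)x^2 + (4949/2)x + 11815/4

the image equals g(x) = (1/2)x^6 + (19/4)x^5 + 40x^4 + (485/2)x^3 + (1965/2)x^2 + (4949/2)x + 11815/4


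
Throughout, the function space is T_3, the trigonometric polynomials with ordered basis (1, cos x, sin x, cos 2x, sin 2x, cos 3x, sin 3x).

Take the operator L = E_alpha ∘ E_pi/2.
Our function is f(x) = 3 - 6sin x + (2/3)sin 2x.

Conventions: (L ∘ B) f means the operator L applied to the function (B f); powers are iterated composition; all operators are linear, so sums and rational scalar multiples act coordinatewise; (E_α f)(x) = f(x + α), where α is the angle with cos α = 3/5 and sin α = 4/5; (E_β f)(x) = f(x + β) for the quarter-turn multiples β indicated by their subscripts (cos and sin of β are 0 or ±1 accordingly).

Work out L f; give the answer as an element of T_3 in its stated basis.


g(x) = 3 - (18/5)cos x + (24/5)sin x - (16/25)cos 2x + (14/75)sin 2x

E_pi/2 f = 3 - 6cos x - (2/3)sin 2x
E_alpha E_pi/2 f = 3 - (18/5)cos x + (24/5)sin x - (16/25)cos 2x + (14/75)sin 2x


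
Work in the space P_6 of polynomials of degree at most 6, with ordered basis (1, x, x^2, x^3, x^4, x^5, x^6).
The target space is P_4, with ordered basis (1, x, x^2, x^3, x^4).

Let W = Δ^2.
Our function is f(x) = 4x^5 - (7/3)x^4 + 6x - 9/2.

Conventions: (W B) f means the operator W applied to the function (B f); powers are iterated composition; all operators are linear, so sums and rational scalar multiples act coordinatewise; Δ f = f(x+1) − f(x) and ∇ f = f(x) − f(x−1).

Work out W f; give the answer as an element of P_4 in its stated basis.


Δ f = 20x^4 + (92/3)x^3 + 26x^2 + (32/3)x + 23/3
Δ Δ f = 80x^3 + 212x^2 + 224x + 262/3

g(x) = 80x^3 + 212x^2 + 224x + 262/3


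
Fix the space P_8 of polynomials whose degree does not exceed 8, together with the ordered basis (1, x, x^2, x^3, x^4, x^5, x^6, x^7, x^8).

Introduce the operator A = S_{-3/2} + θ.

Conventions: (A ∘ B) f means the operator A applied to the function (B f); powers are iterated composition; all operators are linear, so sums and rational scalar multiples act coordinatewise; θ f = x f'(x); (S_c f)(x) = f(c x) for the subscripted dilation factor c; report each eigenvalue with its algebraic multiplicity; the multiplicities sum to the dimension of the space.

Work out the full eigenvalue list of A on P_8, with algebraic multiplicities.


image of 1: 1
image of x: -(1/2)x
image of x^2: (17/4)x^2
image of x^3: -(3/8)x^3
image of x^4: (145/16)x^4
image of x^5: -(83/32)x^5
image of x^6: (1113/64)x^6
image of x^7: -(1291/128)x^7
image of x^8: (8609/256)x^8
the matrix is upper triangular; its diagonal is (1, -1/2, 17/4, -3/8, 145/16, -83/32, 1113/64, -1291/128, 8609/256)
for a triangular matrix the eigenvalues are the diagonal entries, with algebraic multiplicity their repetition count

λ = -1291/128 (multiplicity 1), λ = -83/32 (multiplicity 1), λ = -1/2 (multiplicity 1), λ = -3/8 (multiplicity 1), λ = 1 (multiplicity 1), λ = 17/4 (multiplicity 1), λ = 145/16 (multiplicity 1), λ = 1113/64 (multiplicity 1), λ = 8609/256 (multiplicity 1)


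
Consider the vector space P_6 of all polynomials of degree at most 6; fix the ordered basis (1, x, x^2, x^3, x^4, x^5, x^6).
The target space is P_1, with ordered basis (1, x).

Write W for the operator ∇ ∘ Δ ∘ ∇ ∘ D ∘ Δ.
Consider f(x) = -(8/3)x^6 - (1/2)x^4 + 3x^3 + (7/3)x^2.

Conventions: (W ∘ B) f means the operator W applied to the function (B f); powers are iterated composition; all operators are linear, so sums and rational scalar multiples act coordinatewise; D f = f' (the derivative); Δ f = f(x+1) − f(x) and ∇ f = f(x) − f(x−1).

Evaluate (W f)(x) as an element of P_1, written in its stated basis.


g(x) = -1920x

Δ f = -16x^5 - 40x^4 - (166/3)x^3 - 34x^2 - (13/3)x + 13/6
D Δ f = -80x^4 - 160x^3 - 166x^2 - 68x - 13/3
∇ D Δ f = -320x^3 - 172x + 18
Δ ∇ D Δ f = -960x^2 - 960x - 492
∇ (Δ ∘ ∇ ∘ D) Δ f = -1920x


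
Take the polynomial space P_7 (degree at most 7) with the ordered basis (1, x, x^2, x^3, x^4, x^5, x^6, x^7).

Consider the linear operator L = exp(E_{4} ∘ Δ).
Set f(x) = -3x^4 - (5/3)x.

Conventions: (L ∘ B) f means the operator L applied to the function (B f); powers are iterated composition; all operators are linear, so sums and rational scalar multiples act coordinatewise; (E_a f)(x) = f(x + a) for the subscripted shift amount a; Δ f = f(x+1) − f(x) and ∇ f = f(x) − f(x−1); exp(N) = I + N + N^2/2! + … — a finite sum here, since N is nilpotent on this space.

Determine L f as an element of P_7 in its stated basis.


order-1 term: -12x^3 - 162x^2 - 732x - 3326/3
order-2 term: -18x^2 - 324x - 1461
order-3 term: -12x - 162
order-4 term: -3
the series for exp(E_{4} ∘ Δ) f terminates at order 4
exp(E_{4} ∘ Δ) f = -3x^4 - 12x^3 - 180x^2 - (3209/3)x - 8204/3

g(x) = -3x^4 - 12x^3 - 180x^2 - (3209/3)x - 8204/3


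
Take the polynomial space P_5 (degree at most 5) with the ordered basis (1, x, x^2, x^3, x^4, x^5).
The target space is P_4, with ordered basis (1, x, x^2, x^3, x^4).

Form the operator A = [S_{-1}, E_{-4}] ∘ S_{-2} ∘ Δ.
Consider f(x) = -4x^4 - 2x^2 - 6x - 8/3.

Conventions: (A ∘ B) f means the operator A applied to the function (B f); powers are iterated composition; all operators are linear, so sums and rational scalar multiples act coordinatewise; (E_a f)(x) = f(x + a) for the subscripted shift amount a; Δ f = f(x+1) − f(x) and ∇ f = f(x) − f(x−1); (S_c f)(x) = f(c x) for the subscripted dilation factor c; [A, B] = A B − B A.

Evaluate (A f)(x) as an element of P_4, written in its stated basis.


the result is g(x) = -3072x^2 - 1536x - 16704

Δ f = -16x^3 - 24x^2 - 20x - 12
S_{-2} Δ f = 128x^3 - 96x^2 + 40x - 12
E_{-4} (S_{-2} ∘ Δ) f = 128x^3 - 1632x^2 + 6952x - 9900
S_{-1} E_{-4} (S_{-2} ∘ Δ) f = -128x^3 - 1632x^2 - 6952x - 9900
S_{-1} (S_{-2} ∘ Δ) f = -128x^3 - 96x^2 - 40x - 12
E_{-4} S_{-1} (S_{-2} ∘ Δ) f = -128x^3 + 1440x^2 - 5416x + 6804
[S_{-1}, E_{-4}] (S_{-2} ∘ Δ) f = -3072x^2 - 1536x - 16704


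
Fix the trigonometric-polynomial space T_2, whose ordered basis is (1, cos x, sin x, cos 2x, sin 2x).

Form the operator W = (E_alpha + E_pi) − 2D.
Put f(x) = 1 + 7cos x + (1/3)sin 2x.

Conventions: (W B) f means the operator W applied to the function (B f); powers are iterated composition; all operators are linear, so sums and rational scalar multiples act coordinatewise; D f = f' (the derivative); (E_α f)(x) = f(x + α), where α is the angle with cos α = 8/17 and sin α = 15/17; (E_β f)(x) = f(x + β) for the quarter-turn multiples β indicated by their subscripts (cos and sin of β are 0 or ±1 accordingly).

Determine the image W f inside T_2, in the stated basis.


the result is g(x) = 2 - (63/17)cos x + (133/17)sin x - (916/867)cos 2x + (128/867)sin 2x

E_alpha f = 1 + (56/17)cos x - (105/17)sin x + (80/289)cos 2x - (161/867)sin 2x
E_pi f = 1 - 7cos x + (1/3)sin 2x
(E_alpha + E_pi) f = 2 - (63/17)cos x - (105/17)sin x + (80/289)cos 2x + (128/867)sin 2x
D f = -7sin x + (2/3)cos 2x
(-2D) f = 14sin x - (4/3)cos 2x
((E_alpha + E_pi) − 2D) f = 2 - (63/17)cos x + (133/17)sin x - (916/867)cos 2x + (128/867)sin 2x


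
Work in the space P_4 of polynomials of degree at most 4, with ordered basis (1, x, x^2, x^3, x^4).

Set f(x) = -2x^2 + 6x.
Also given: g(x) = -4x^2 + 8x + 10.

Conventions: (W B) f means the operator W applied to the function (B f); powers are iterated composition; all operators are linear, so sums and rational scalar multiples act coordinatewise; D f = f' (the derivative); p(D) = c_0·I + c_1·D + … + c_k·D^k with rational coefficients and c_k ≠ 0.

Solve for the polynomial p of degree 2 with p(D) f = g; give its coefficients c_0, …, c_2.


D^0 f = -2x^2 + 6x
D^1 f = -4x + 6
D^2 f = -4
matching coefficients of g against c_0 f + c_1 Df + … from the top degree down determines the c_i
solution: c_0 = 2, c_1 = 1, c_2 = -1

c_0 = 2, c_1 = 1, c_2 = -1


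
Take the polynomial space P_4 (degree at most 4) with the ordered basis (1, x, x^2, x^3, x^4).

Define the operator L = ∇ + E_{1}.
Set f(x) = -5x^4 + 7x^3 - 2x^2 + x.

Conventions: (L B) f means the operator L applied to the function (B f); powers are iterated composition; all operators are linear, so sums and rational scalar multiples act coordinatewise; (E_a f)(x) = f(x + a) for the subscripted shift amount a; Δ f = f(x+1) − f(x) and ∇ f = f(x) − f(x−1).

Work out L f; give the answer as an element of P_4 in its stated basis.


∇ f = -20x^3 + 51x^2 - 45x + 15
E_{1} f = -5x^4 - 13x^3 - 11x^2 - 2x + 1
(∇ + E_{1}) f = -5x^4 - 33x^3 + 40x^2 - 47x + 16

g(x) = -5x^4 - 33x^3 + 40x^2 - 47x + 16
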